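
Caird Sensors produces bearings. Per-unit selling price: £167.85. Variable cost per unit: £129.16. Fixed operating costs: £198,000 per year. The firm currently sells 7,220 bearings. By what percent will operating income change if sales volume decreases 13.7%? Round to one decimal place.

Total contribution margin = 7,220 × £38.69 = £279,341.80.
Operating income = contribution − fixed costs = £279,341.80 − £198,000 = £81,341.80.
So DOL = total CM / EBIT = £279,341.80 / £81,341.80 = 3.4342.
%ΔEBIT = DOL × %ΔSales = 3.4342 × -13.7% = -47.0%.

-47.0%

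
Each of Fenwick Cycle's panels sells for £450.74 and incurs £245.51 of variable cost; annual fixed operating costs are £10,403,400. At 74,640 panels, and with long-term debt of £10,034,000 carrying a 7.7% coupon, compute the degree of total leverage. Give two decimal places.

Total contribution margin = 74,640 × £205.23 = £15,318,367.20.
Operating income = contribution − fixed costs = £15,318,367.20 − £10,403,400 = £4,914,967.20. Interest = £772,618.00, so EBIT − I = £4,142,349.20.
DCL = contribution ÷ (EBIT − I) = £15,318,367.20 ÷ £4,142,349.20 = 3.6980.

3.70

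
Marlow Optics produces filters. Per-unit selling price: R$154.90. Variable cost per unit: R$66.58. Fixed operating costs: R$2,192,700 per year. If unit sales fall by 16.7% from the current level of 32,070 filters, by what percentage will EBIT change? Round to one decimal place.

-73.9%

At 32,070 units, contribution = 32,070 × R$88.32 = R$2,832,422.40.
Subtracting fixed costs: EBIT = R$2,832,422.40 − R$2,192,700 = R$639,722.40.
So DOL = total CM / EBIT = R$2,832,422.40 / R$639,722.40 = 4.4276.
%ΔEBIT = DOL × %ΔSales = 4.4276 × -16.7% = -73.9%.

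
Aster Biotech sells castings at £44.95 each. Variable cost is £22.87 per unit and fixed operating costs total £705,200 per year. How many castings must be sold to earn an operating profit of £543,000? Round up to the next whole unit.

Each unit contributes £44.95 − £22.87 = £22.08.
Required volume = (fixed costs + target profit) ÷ CM = (£705,200 + £543,000) ÷ £22.08 = 56,530.80, so 56,531 castings.

56,531 castings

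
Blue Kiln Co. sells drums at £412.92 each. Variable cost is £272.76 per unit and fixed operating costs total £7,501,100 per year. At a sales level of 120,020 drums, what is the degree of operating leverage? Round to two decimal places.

At 120,020 units, contribution = 120,020 × £140.16 = £16,822,003.20.
Operating income = contribution − fixed costs = £16,822,003.20 − £7,501,100 = £9,320,903.20.
Degree of operating leverage = £16,822,003.20 / £9,320,903.20 = 1.8048.

1.80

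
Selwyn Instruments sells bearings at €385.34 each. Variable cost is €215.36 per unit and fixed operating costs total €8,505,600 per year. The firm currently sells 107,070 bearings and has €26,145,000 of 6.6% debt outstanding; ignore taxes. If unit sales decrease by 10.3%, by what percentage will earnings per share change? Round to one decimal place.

-23.5%

Contribution at this volume is 107,070 × €169.98 = €18,199,758.60.
EBIT = €18,199,758.60 − €8,505,600 = €9,694,158.60.
After interest of €1,725,570.00, pre-tax earnings = €7,968,588.60.
Degree of combined leverage = contribution ÷ (EBIT − I) = €18,199,758.60 ÷ €7,968,588.60 = 2.2839.
%ΔEPS = DCL × %ΔSales = 2.2839 × -10.3% = -23.5%.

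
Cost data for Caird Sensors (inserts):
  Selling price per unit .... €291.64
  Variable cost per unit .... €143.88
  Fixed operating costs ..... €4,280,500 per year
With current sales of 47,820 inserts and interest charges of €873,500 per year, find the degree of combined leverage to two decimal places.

3.70

Total contribution margin = 47,820 × €147.76 = €7,065,883.20.
Operating income = contribution − fixed costs = €7,065,883.20 − €4,280,500 = €2,785,383.20. Interest = €873,500.00.
DOL = €7,065,883.20 ÷ €2,785,383.20 = 2.5368; DFL = €2,785,383.20 ÷ €1,911,883.20 = 1.4569.
Combined leverage = 2.5368 × 1.4569 = 3.6959.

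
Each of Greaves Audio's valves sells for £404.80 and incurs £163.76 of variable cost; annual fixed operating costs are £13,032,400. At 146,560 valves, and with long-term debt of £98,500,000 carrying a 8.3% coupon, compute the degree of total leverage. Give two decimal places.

Total contribution margin = 146,560 × £241.04 = £35,326,822.40.
Operating income = contribution − fixed costs = £35,326,822.40 − £13,032,400 = £22,294,422.40. Interest = £8,175,500.00, so EBIT − I = £14,118,922.40.
Degree of total leverage = total CM / (EBIT − interest) = £35,326,822.40 / £14,118,922.40 = 2.5021.

2.50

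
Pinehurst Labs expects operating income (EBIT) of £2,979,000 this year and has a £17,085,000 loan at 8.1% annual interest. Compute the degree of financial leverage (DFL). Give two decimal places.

1.87

Annual interest charges come to £1,383,885.00.
Degree of financial leverage = EBIT / (EBIT − interest) = £2,979,000 / £1,595,115.00 = 1.8676.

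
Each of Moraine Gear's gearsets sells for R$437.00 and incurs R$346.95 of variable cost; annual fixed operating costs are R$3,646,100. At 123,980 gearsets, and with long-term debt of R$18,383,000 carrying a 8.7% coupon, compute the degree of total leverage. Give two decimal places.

At 123,980 units, contribution = 123,980 × R$90.05 = R$11,164,399.00.
Subtracting fixed costs: EBIT = R$11,164,399.00 − R$3,646,100 = R$7,518,299.00. Interest = R$1,599,321.00.
DOL = R$11,164,399.00 ÷ R$7,518,299.00 = 1.4850; DFL = R$7,518,299.00 ÷ R$5,918,978.00 = 1.2702.
DCL = DOL × DFL = 1.4850 × 1.2702 = 1.8862.

1.89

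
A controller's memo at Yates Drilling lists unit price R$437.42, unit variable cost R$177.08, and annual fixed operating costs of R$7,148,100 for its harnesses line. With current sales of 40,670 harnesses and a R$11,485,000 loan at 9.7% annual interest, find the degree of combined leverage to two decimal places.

At 40,670 units, contribution = 40,670 × R$260.34 = R$10,588,027.80.
EBIT = R$10,588,027.80 − R$7,148,100 = R$3,439,927.80. Interest = R$1,114,045.00, so EBIT − I = R$2,325,882.80.
Degree of total leverage = total CM / (EBIT − interest) = R$10,588,027.80 / R$2,325,882.80 = 4.5523.

4.55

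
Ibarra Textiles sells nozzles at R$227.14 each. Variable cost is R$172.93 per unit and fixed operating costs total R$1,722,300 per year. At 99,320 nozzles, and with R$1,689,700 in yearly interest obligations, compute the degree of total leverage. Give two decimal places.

At 99,320 units, contribution = 99,320 × R$54.21 = R$5,384,137.20.
Subtracting fixed costs: EBIT = R$5,384,137.20 − R$1,722,300 = R$3,661,837.20. Interest = R$1,689,700.00.
DOL = R$5,384,137.20 ÷ R$3,661,837.20 = 1.4703; DFL = R$3,661,837.20 ÷ R$1,972,137.20 = 1.8568.
DCL = DOL × DFL = 1.4703 × 1.8568 = 2.7301.

2.73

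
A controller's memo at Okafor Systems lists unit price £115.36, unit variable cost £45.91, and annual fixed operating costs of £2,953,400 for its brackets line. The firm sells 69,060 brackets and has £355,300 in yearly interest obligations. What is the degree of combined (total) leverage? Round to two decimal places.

At 69,060 units, contribution = 69,060 × £69.45 = £4,796,217.00.
EBIT = £4,796,217.00 − £2,953,400 = £1,842,817.00. Interest = £355,300.00, so EBIT − I = £1,487,517.00.
DCL = contribution ÷ (EBIT − I) = £4,796,217.00 ÷ £1,487,517.00 = 3.2243.

3.22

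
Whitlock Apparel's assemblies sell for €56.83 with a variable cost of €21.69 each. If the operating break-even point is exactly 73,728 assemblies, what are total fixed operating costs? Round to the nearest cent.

€2,590,801.92

Each unit contributes €56.83 − €21.69 = €35.14.
Since BE = FC / CM, FC = 73,728 × €35.14 = €2,590,801.92.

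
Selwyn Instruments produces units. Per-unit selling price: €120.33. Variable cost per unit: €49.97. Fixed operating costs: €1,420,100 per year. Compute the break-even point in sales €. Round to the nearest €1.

Contribution margin per unit = €120.33 − €49.97 = €70.36, a CM ratio of €70.36 ÷ €120.33 = 0.5847.
Break-even revenue = fixed costs × price ÷ CM = €1,420,100 × €120.33 ÷ €70.36 = €2,428,662.

€2,428,662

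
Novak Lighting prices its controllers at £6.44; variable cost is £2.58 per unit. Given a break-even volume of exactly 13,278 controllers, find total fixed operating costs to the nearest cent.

Unit CM = price − variable cost = £6.44 − £2.58 = £3.86.
Since BE = FC / CM, FC = 13,278 × £3.86 = £51,253.08.

£51,253.08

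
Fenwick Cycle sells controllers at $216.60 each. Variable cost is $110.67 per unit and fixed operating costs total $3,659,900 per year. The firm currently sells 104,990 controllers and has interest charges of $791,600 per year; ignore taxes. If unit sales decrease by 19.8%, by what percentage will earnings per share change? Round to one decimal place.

At 104,990 units, contribution = 104,990 × $105.93 = $11,121,590.70.
Operating income = contribution − fixed costs = $11,121,590.70 − $3,659,900 = $7,461,690.70.
After interest of $791,600.00, pre-tax earnings = $6,670,090.70.
DCL = total CM / (EBIT − I) = $11,121,590.70 / $6,670,090.70 = 1.6674.
EPS therefore changes by 1.6674 × (-19.8%) = -33.0%.

-33.0%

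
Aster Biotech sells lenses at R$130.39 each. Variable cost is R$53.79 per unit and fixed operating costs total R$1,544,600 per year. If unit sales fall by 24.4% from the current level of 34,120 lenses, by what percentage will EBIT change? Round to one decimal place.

Contribution at this volume is 34,120 × R$76.60 = R$2,613,592.00.
EBIT = R$2,613,592.00 − R$1,544,600 = R$1,068,992.00.
DOL = contribution ÷ EBIT = R$2,613,592.00 ÷ R$1,068,992.00 = 2.4449.
So EBIT moves 2.4449 × (-24.4%) = -59.7%.

-59.7%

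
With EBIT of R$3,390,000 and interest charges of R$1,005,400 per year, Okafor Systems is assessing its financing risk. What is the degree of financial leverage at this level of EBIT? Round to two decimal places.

Interest = R$1,005,400.00.
Degree of financial leverage = EBIT / (EBIT − interest) = R$3,390,000 / R$2,384,600.00 = 1.4216.

1.42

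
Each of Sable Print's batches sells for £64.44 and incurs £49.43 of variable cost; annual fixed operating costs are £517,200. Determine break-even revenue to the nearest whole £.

£2,220,411

Contribution margin per unit = £64.44 − £49.43 = £15.01, a CM ratio of £15.01 ÷ £64.44 = 0.2329.
Break-even sales = FC ÷ CM ratio = £517,200 × £64.44 / £15.01 = £2,220,411.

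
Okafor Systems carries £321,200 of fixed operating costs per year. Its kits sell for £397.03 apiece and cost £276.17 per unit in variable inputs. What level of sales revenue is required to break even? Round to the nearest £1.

£1,055,155

CM per unit = £397.03 − £276.17 = £120.86; CM ratio = £120.86 / £397.03 = 0.3044.
Break-even revenue = fixed costs × price ÷ CM = £321,200 × £397.03 ÷ £120.86 = £1,055,155.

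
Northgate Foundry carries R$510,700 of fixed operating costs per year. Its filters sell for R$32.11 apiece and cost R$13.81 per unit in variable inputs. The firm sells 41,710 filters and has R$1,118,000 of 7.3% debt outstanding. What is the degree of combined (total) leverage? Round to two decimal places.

4.46

At 41,710 units, contribution = 41,710 × R$18.30 = R$763,293.00.
Subtracting fixed costs: EBIT = R$763,293.00 − R$510,700 = R$252,593.00. Interest = R$81,614.00, so EBIT − I = R$170,979.00.
Degree of total leverage = total CM / (EBIT − interest) = R$763,293.00 / R$170,979.00 = 4.4642.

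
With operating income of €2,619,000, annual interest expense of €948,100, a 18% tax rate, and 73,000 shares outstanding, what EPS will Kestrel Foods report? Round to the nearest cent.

€18.77

Pre-tax income = €2,619,000 − €948,100.00 = €1,670,900.00.
After tax at 18%: net income = €1,670,900.00 × 0.82 = €1,370,138.00.
EPS = €1,370,138.00 ÷ 73,000 = €18.77.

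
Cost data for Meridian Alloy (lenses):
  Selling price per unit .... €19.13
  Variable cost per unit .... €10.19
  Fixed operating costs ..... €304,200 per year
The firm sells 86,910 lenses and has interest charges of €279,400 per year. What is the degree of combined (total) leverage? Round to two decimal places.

4.02

Total contribution margin = 86,910 × €8.94 = €776,975.40.
EBIT = €776,975.40 − €304,200 = €472,775.40. Interest = €279,400.00.
DOL = €776,975.40 ÷ €472,775.40 = 1.6434; DFL = €472,775.40 ÷ €193,375.40 = 2.4449.
DCL = DOL × DFL = 1.6434 × 2.4449 = 4.0179.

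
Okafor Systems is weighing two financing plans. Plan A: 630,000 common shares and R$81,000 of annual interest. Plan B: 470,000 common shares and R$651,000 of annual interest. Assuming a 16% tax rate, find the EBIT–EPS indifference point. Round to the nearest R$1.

At indifference, (EBIT − 81,000)(1 − t)/630,000 = (EBIT − 651,000)(1 − t)/470,000.
Cancelling (1 − t) and cross-multiplying: 470,000·(EBIT − 81,000) = 630,000·(EBIT − 651,000).
EBIT × (630,000 − 470,000) = 651,000 × 630,000 − 81,000 × 470,000 = 372,060,000,000, so EBIT = 372,060,000,000 ÷ 160,000 = 2,325,375.00.

R$2,325,375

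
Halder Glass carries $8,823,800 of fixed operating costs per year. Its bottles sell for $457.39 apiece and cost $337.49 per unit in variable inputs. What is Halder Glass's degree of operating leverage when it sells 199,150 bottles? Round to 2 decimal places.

1.59

Contribution at this volume is 199,150 × $119.90 = $23,878,085.00.
Operating income = contribution − fixed costs = $23,878,085.00 − $8,823,800 = $15,054,285.00.
So DOL = total CM / EBIT = $23,878,085.00 / $15,054,285.00 = 1.5861.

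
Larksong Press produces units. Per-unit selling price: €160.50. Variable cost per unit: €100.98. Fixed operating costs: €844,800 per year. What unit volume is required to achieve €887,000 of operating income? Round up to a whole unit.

Contribution margin per unit = €160.50 − €100.98 = €59.52.
Required volume = (fixed costs + target profit) ÷ CM = (€844,800 + €887,000) ÷ €59.52 = 29,096.10, so 29,097 units.

29,097 units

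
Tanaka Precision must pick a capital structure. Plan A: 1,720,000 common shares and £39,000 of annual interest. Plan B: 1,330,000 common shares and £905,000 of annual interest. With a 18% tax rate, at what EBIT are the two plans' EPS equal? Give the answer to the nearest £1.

Set EPS_A = EPS_B: (EBIT − £39,000)(1 − 0.18) ÷ 1,720,000 = (EBIT − £905,000)(1 − 0.18) ÷ 1,330,000.
The (1 − t) factor cancels: (EBIT − 39,000) × 1,330,000 = (EBIT − 905,000) × 1,720,000.
Solving, EBIT = (905,000·1,720,000 − 39,000·1,330,000) / (1,720,000 − 1,330,000) = 1,504,730,000,000 / 390,000 = 3,858,282.05.

£3,858,282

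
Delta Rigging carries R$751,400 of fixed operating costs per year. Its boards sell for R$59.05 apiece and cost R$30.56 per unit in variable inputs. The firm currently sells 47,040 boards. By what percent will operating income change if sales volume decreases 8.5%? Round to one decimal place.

Contribution at this volume is 47,040 × R$28.49 = R$1,340,169.60.
Operating income = contribution − fixed costs = R$1,340,169.60 − R$751,400 = R$588,769.60.
DOL = contribution ÷ EBIT = R$1,340,169.60 ÷ R$588,769.60 = 2.2762.
%ΔEBIT = DOL × %ΔSales = 2.2762 × -8.5% = -19.3%.

-19.3%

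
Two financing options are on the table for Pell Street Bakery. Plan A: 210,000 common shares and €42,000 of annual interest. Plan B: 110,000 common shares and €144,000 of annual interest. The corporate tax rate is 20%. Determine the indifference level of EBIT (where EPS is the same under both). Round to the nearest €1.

€256,200

Set EPS_A = EPS_B: (EBIT − €42,000)(1 − 0.20) ÷ 210,000 = (EBIT − €144,000)(1 − 0.20) ÷ 110,000.
The (1 − t) factor cancels: (EBIT − 42,000) × 110,000 = (EBIT − 144,000) × 210,000.
Solving, EBIT = (144,000·210,000 − 42,000·110,000) / (210,000 − 110,000) = 25,620,000,000 / 100,000 = 256,200.00.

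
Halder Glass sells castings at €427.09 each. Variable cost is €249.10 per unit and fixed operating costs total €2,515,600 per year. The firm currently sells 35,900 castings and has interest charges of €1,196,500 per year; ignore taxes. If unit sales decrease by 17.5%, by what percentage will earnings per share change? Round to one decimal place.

-41.8%

At 35,900 units, contribution = 35,900 × €177.99 = €6,389,841.00.
Subtracting fixed costs: EBIT = €6,389,841.00 − €2,515,600 = €3,874,241.00.
Interest = €1,196,500.00, so EBIT − I = €2,677,741.00.
Degree of combined leverage = contribution ÷ (EBIT − I) = €6,389,841.00 ÷ €2,677,741.00 = 2.3863.
%ΔEPS = DCL × %ΔSales = 2.3863 × -17.5% = -41.8%.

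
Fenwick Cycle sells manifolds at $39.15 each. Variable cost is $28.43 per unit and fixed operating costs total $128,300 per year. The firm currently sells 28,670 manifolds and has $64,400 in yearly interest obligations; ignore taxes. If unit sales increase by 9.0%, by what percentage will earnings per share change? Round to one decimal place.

+24.1%

Total contribution margin = 28,670 × $10.72 = $307,342.40.
Subtracting fixed costs: EBIT = $307,342.40 − $128,300 = $179,042.40.
Interest = $64,400.00, so EBIT − I = $114,642.40.
Degree of combined leverage = contribution ÷ (EBIT − I) = $307,342.40 ÷ $114,642.40 = 2.6809.
%ΔEPS = DCL × %ΔSales = 2.6809 × +9.0% = +24.1%.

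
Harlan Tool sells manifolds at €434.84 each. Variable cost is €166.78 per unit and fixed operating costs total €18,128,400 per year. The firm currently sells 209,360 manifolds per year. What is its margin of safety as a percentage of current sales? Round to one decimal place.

67.7%

Contribution margin per unit = €434.84 − €166.78 = €268.06. Break-even units = €18,128,400 ÷ €268.06 = 67,628.14; break-even revenue = 67,628.14 × €434.84 = €29,407,421.68.
Current sales = 209,360 × €434.84 = €91,038,102.40.
Margin of safety = (€91,038,102.40 − €29,407,421.68) ÷ €91,038,102.40 = 67.7%.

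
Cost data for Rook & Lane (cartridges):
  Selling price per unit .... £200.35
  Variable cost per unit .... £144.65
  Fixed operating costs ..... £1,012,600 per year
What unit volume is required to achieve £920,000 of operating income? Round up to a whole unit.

Contribution margin per unit = £200.35 − £144.65 = £55.70.
Required volume = (fixed costs + target profit) ÷ CM = (£1,012,600 + £920,000) ÷ £55.70 = 34,696.59, so 34,697 cartridges.

34,697 cartridges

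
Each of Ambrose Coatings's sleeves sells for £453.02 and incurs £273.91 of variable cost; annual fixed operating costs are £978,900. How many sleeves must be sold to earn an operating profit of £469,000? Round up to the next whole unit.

Each unit contributes £453.02 − £273.91 = £179.11.
Need Q such that Q × £179.11 − £978,900 = £469,000, i.e. Q = £1,447,900 / £179.11 = 8,083.86 → 8,084.

8,084 sleeves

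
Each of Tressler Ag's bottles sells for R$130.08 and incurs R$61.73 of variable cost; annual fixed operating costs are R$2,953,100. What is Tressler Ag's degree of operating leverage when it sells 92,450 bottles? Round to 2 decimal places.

At 92,450 units, contribution = 92,450 × R$68.35 = R$6,318,957.50.
Operating income = contribution − fixed costs = R$6,318,957.50 − R$2,953,100 = R$3,365,857.50.
Degree of operating leverage = R$6,318,957.50 / R$3,365,857.50 = 1.8774.

1.88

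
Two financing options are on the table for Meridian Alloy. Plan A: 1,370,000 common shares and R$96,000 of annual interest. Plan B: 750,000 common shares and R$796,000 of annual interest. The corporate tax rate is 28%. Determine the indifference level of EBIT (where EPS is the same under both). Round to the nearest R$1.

R$1,642,774

Set EPS_A = EPS_B: (EBIT − R$96,000)(1 − 0.28) ÷ 1,370,000 = (EBIT − R$796,000)(1 − 0.28) ÷ 750,000.
The (1 − t) factor cancels: (EBIT − 96,000) × 750,000 = (EBIT − 796,000) × 1,370,000.
EBIT × (1,370,000 − 750,000) = 796,000 × 1,370,000 − 96,000 × 750,000 = 1,018,520,000,000, so EBIT = 1,018,520,000,000 ÷ 620,000 = 1,642,774.19.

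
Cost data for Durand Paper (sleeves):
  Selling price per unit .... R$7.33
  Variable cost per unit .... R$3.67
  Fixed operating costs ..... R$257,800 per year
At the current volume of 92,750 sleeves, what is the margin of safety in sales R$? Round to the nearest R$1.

R$163,553

Each unit contributes R$7.33 − R$3.67 = R$3.66. Break-even units = R$257,800 ÷ R$3.66 = 70,437.16; break-even revenue = 70,437.16 × R$7.33 = R$516,304.37.
Current sales = 92,750 × R$7.33 = R$679,857.50.
Margin of safety = R$679,857.50 − R$516,304.37 = R$163,553.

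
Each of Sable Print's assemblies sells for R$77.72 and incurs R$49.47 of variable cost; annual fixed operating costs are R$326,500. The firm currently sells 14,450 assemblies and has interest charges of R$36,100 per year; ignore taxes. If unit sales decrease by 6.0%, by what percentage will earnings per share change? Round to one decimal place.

-53.7%

Contribution at this volume is 14,450 × R$28.25 = R$408,212.50.
Operating income = contribution − fixed costs = R$408,212.50 − R$326,500 = R$81,712.50.
After interest of R$36,100.00, pre-tax earnings = R$45,612.50.
DCL = total CM / (EBIT − I) = R$408,212.50 / R$45,612.50 = 8.9496.
%ΔEPS = DCL × %ΔSales = 8.9496 × -6.0% = -53.7%.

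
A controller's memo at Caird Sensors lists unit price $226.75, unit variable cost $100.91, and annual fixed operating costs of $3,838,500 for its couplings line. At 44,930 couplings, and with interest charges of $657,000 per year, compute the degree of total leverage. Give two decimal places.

Contribution at this volume is 44,930 × $125.84 = $5,653,991.20.
EBIT = $5,653,991.20 − $3,838,500 = $1,815,491.20. Interest = $657,000.00.
DOL = $5,653,991.20 ÷ $1,815,491.20 = 3.1143; DFL = $1,815,491.20 ÷ $1,158,491.20 = 1.5671.
DCL = DOL × DFL = 3.1143 × 1.5671 = 4.8804.

4.88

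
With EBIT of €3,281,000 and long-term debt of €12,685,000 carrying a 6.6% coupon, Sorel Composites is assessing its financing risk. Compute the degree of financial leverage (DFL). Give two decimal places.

Interest = €837,210.00.
Degree of financial leverage = EBIT / (EBIT − interest) = €3,281,000 / €2,443,790.00 = 1.3426.

1.34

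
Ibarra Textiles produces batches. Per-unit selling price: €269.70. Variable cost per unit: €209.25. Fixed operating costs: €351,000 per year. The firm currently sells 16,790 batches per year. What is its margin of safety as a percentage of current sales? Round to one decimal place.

65.4%

Each unit contributes €269.70 − €209.25 = €60.45. Break-even units = €351,000 ÷ €60.45 = 5,806.45; break-even revenue = 5,806.45 × €269.70 = €1,566,000.00.
Current sales = 16,790 × €269.70 = €4,528,263.00.
Margin of safety = (€4,528,263.00 − €1,566,000.00) ÷ €4,528,263.00 = 65.4%.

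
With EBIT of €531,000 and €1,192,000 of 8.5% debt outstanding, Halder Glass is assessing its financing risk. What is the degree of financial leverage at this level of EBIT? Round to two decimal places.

Annual interest charges come to €101,320.00.
Degree of financial leverage = EBIT / (EBIT − interest) = €531,000 / €429,680.00 = 1.2358.

1.24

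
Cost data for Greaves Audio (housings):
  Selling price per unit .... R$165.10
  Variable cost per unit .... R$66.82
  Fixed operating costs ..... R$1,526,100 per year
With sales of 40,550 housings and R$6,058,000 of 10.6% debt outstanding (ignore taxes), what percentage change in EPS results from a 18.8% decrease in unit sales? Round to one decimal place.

Contribution at this volume is 40,550 × R$98.28 = R$3,985,254.00.
Subtracting fixed costs: EBIT = R$3,985,254.00 − R$1,526,100 = R$2,459,154.00.
After interest of R$642,148.00, pre-tax earnings = R$1,817,006.00.
Degree of combined leverage = contribution ÷ (EBIT − I) = R$3,985,254.00 ÷ R$1,817,006.00 = 2.1933.
%ΔEPS = DCL × %ΔSales = 2.1933 × -18.8% = -41.2%.

-41.2%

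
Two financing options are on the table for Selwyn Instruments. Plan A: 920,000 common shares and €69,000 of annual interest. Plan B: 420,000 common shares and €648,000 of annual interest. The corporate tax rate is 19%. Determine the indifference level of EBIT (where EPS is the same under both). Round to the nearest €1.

€1,134,360

Set EPS_A = EPS_B: (EBIT − €69,000)(1 − 0.19) ÷ 920,000 = (EBIT − €648,000)(1 − 0.19) ÷ 420,000.
The (1 − t) factor cancels: (EBIT − 69,000) × 420,000 = (EBIT − 648,000) × 920,000.
EBIT × (920,000 − 420,000) = 648,000 × 920,000 − 69,000 × 420,000 = 567,180,000,000, so EBIT = 567,180,000,000 ÷ 500,000 = 1,134,360.00.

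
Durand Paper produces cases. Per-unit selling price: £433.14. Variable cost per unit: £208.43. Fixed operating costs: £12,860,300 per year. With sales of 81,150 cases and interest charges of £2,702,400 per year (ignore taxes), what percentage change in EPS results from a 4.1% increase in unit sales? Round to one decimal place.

Contribution at this volume is 81,150 × £224.71 = £18,235,216.50.
Operating income = contribution − fixed costs = £18,235,216.50 − £12,860,300 = £5,374,916.50.
After interest of £2,702,400.00, pre-tax earnings = £2,672,516.50.
Degree of combined leverage = contribution ÷ (EBIT − I) = £18,235,216.50 ÷ £2,672,516.50 = 6.8232.
%ΔEPS = DCL × %ΔSales = 6.8232 × +4.1% = +28.0%.

+28.0%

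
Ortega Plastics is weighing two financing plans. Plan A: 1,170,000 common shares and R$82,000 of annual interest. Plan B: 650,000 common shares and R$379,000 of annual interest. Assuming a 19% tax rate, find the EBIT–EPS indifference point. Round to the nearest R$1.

R$750,250

Set EPS_A = EPS_B: (EBIT − R$82,000)(1 − 0.19) ÷ 1,170,000 = (EBIT − R$379,000)(1 − 0.19) ÷ 650,000.
Cancelling (1 − t) and cross-multiplying: 650,000·(EBIT − 82,000) = 1,170,000·(EBIT − 379,000).
Solving, EBIT = (379,000·1,170,000 − 82,000·650,000) / (1,170,000 − 650,000) = 390,130,000,000 / 520,000 = 750,250.00.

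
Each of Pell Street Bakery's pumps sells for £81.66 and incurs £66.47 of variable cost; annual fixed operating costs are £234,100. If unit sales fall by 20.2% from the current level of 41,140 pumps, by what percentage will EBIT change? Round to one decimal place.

-32.3%

At 41,140 units, contribution = 41,140 × £15.19 = £624,916.60.
Operating income = contribution − fixed costs = £624,916.60 − £234,100 = £390,816.60.
DOL = contribution ÷ EBIT = £624,916.60 ÷ £390,816.60 = 1.5990.
So EBIT moves 1.5990 × (-20.2%) = -32.3%.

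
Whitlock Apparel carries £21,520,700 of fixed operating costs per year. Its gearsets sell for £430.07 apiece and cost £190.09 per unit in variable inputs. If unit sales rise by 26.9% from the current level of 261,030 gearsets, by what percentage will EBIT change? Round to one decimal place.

+41.0%

Total contribution margin = 261,030 × £239.98 = £62,641,979.40.
EBIT = £62,641,979.40 − £21,520,700 = £41,121,279.40.
Degree of operating leverage = £62,641,979.40 / £41,121,279.40 = 1.5233.
%ΔEBIT = DOL × %ΔSales = 1.5233 × +26.9% = +41.0%.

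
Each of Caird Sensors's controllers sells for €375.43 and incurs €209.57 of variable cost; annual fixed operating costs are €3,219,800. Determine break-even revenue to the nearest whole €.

Contribution margin per unit = €375.43 − €209.57 = €165.86, a CM ratio of €165.86 ÷ €375.43 = 0.4418.
Break-even sales = FC ÷ CM ratio = €3,219,800 × €375.43 / €165.86 = €7,288,132.

€7,288,132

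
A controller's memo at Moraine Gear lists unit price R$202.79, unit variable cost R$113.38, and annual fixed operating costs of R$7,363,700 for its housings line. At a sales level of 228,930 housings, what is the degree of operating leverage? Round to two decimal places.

Total contribution margin = 228,930 × R$89.41 = R$20,468,631.30.
EBIT = R$20,468,631.30 − R$7,363,700 = R$13,104,931.30.
So DOL = total CM / EBIT = R$20,468,631.30 / R$13,104,931.30 = 1.5619.

1.56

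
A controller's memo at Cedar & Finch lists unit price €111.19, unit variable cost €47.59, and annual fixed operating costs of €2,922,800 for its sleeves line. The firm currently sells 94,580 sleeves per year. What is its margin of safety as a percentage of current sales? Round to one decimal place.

51.4%

Unit CM = price − variable cost = €111.19 − €47.59 = €63.60. Break-even units = €2,922,800 ÷ €63.60 = 45,955.97; break-even revenue = 45,955.97 × €111.19 = €5,109,844.84.
Actual sales revenue = 94,580 × €111.19 = €10,516,350.20.
Margin of safety = (€10,516,350.20 − €5,109,844.84) ÷ €10,516,350.20 = 51.4%.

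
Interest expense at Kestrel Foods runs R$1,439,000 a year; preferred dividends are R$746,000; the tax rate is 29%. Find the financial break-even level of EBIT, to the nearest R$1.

Preferred dividends are paid after tax, so their pre-tax equivalent is R$746,000 ÷ (1 − 0.29) = R$1,050,704.23.
EPS = 0 when EBIT covers interest plus the pre-tax preferred burden: R$1,439,000 + R$1,050,704.23 = R$2,489,704.23.

R$2,489,704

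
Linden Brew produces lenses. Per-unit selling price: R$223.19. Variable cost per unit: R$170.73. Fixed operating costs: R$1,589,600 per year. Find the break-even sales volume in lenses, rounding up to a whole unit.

30,302 lenses

Unit CM = price − variable cost = R$223.19 − R$170.73 = R$52.46.
Units to break even: R$1,589,600 ÷ R$52.46 = 30,301.18, rounded up to 30,302.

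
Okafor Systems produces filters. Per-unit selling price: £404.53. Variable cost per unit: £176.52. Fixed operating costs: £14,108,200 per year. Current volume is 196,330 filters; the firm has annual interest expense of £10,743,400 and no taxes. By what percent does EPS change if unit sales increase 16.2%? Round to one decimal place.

+36.4%

Contribution at this volume is 196,330 × £228.01 = £44,765,203.30.
EBIT = £44,765,203.30 − £14,108,200 = £30,657,003.30.
After interest of £10,743,400.00, pre-tax earnings = £19,913,603.30.
Degree of combined leverage = contribution ÷ (EBIT − I) = £44,765,203.30 ÷ £19,913,603.30 = 2.2480.
%ΔEPS = DCL × %ΔSales = 2.2480 × +16.2% = +36.4%.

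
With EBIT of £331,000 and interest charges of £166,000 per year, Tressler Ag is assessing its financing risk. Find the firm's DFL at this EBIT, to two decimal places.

2.01

Interest = £166,000.00.
DFL = EBIT ÷ (EBIT − I) = £331,000 ÷ (£331,000 − £166,000.00) = £331,000 ÷ £165,000.00 = 2.0061.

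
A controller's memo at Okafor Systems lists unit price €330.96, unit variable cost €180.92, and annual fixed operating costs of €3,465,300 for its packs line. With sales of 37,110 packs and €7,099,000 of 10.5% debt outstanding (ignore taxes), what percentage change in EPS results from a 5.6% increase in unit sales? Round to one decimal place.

At 37,110 units, contribution = 37,110 × €150.04 = €5,567,984.40.
Operating income = contribution − fixed costs = €5,567,984.40 − €3,465,300 = €2,102,684.40.
After interest of €745,395.00, pre-tax earnings = €1,357,289.40.
Degree of combined leverage = contribution ÷ (EBIT − I) = €5,567,984.40 ÷ €1,357,289.40 = 4.1023.
%ΔEPS = DCL × %ΔSales = 4.1023 × +5.6% = +23.0%.

+23.0%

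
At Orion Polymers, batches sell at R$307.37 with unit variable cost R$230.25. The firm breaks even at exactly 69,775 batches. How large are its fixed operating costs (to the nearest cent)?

R$5,381,048.00

Unit CM = price − variable cost = R$307.37 − R$230.25 = R$77.12.
Fixed costs = break-even units × CM = 69,775 × R$77.12 = R$5,381,048.00.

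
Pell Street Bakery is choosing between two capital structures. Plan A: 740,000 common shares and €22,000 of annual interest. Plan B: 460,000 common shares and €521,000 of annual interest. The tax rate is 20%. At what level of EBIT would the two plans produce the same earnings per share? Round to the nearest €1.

Set EPS_A = EPS_B: (EBIT − €22,000)(1 − 0.20) ÷ 740,000 = (EBIT − €521,000)(1 − 0.20) ÷ 460,000.
Cancelling (1 − t) and cross-multiplying: 460,000·(EBIT − 22,000) = 740,000·(EBIT − 521,000).
EBIT × (740,000 − 460,000) = 521,000 × 740,000 − 22,000 × 460,000 = 375,420,000,000, so EBIT = 375,420,000,000 ÷ 280,000 = 1,340,785.71.

€1,340,786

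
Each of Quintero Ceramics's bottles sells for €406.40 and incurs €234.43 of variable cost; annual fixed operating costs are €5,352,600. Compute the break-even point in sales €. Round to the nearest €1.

Contribution margin per unit = €406.40 − €234.43 = €171.97, a CM ratio of €171.97 ÷ €406.40 = 0.4232.
Break-even sales = FC ÷ CM ratio = €5,352,600 × €406.40 / €171.97 = €12,649,280.

€12,649,280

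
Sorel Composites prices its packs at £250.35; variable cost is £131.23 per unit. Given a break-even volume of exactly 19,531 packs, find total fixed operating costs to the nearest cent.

£2,326,532.72

Unit CM = price − variable cost = £250.35 − £131.23 = £119.12.
Fixed costs = break-even units × CM = 19,531 × £119.12 = £2,326,532.72.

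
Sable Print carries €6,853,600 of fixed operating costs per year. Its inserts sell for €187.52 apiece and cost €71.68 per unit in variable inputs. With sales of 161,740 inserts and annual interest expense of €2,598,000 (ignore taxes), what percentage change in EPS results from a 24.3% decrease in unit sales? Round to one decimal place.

Total contribution margin = 161,740 × €115.84 = €18,735,961.60.
Subtracting fixed costs: EBIT = €18,735,961.60 − €6,853,600 = €11,882,361.60.
Interest = €2,598,000.00, so EBIT − I = €9,284,361.60.
Degree of combined leverage = contribution ÷ (EBIT − I) = €18,735,961.60 ÷ €9,284,361.60 = 2.0180.
%ΔEPS = DCL × %ΔSales = 2.0180 × -24.3% = -49.0%.

-49.0%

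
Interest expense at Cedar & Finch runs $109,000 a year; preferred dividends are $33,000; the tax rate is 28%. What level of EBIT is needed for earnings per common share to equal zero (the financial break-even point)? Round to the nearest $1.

Grossing the preferred dividend up to pre-tax terms: $33,000 / (1 − 0.28) = $45,833.33.
EPS = 0 when EBIT covers interest plus the pre-tax preferred burden: $109,000 + $45,833.33 = $154,833.33.

$154,833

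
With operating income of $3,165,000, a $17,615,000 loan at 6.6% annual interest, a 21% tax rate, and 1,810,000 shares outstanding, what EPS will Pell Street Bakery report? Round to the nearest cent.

$0.87

Pre-tax income = $3,165,000 − $1,162,590.00 = $2,002,410.00.
Net income = $2,002,410.00 × (1 − 0.21) = $1,581,903.90.
Per share: $1,581,903.90 / 1,810,000 shares = $0.87.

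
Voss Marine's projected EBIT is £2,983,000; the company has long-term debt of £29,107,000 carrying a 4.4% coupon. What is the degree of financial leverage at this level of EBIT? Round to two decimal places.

Interest = £1,280,708.00.
Degree of financial leverage = EBIT / (EBIT − interest) = £2,983,000 / £1,702,292.00 = 1.7523.

1.75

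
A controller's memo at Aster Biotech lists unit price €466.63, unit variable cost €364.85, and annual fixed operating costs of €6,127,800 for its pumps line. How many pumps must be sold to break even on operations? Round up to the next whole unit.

Each unit contributes €466.63 − €364.85 = €101.78.
Break-even Q = €6,127,800 / €101.78 = 60,206.33 → 60,207 pumps.

60,207 pumps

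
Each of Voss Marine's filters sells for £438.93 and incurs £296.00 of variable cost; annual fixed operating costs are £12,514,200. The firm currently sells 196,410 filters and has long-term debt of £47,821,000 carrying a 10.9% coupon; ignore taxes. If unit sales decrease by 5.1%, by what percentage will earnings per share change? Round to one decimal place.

Total contribution margin = 196,410 × £142.93 = £28,072,881.30.
Subtracting fixed costs: EBIT = £28,072,881.30 − £12,514,200 = £15,558,681.30.
Interest = £5,212,489.00, so EBIT − I = £10,346,192.30.
DCL = total CM / (EBIT − I) = £28,072,881.30 / £10,346,192.30 = 2.7134.
%ΔEPS = DCL × %ΔSales = 2.7134 × -5.1% = -13.8%.

-13.8%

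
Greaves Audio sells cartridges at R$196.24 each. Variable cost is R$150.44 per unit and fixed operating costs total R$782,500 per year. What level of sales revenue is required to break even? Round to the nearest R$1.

R$3,352,790

Contribution margin per unit = R$196.24 − R$150.44 = R$45.80, a CM ratio of R$45.80 ÷ R$196.24 = 0.2334.
Break-even revenue = fixed costs × price ÷ CM = R$782,500 × R$196.24 ÷ R$45.80 = R$3,352,790.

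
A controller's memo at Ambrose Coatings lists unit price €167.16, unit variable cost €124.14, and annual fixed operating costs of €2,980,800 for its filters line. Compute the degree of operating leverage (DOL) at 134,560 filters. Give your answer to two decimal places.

Total contribution margin = 134,560 × €43.02 = €5,788,771.20.
Subtracting fixed costs: EBIT = €5,788,771.20 − €2,980,800 = €2,807,971.20.
DOL = contribution ÷ EBIT = €5,788,771.20 ÷ €2,807,971.20 = 2.0615.

2.06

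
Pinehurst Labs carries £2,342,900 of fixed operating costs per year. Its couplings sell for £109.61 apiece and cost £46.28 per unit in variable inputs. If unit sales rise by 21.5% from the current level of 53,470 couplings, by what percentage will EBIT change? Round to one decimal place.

+69.8%

Total contribution margin = 53,470 × £63.33 = £3,386,255.10.
Subtracting fixed costs: EBIT = £3,386,255.10 − £2,342,900 = £1,043,355.10.
Degree of operating leverage = £3,386,255.10 / £1,043,355.10 = 3.2455.
So EBIT moves 3.2455 × (+21.5%) = +69.8%.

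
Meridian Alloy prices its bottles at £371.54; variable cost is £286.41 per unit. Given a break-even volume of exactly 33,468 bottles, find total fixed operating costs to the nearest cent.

Unit CM = price − variable cost = £371.54 − £286.41 = £85.13.
Since BE = FC / CM, FC = 33,468 × £85.13 = £2,849,130.84.

£2,849,130.84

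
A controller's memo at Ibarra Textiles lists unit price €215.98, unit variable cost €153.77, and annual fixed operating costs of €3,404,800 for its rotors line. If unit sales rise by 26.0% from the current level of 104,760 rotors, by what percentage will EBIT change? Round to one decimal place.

Contribution at this volume is 104,760 × €62.21 = €6,517,119.60.
EBIT = €6,517,119.60 − €3,404,800 = €3,112,319.60.
So DOL = total CM / EBIT = €6,517,119.60 / €3,112,319.60 = 2.0940.
%ΔEBIT = DOL × %ΔSales = 2.0940 × +26.0% = +54.4%.

+54.4%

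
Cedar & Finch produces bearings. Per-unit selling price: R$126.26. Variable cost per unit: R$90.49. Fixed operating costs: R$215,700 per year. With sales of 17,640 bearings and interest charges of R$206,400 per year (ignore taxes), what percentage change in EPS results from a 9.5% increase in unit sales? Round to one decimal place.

+28.7%

Total contribution margin = 17,640 × R$35.77 = R$630,982.80.
Operating income = contribution − fixed costs = R$630,982.80 − R$215,700 = R$415,282.80.
After interest of R$206,400.00, pre-tax earnings = R$208,882.80.
Degree of combined leverage = contribution ÷ (EBIT − I) = R$630,982.80 ÷ R$208,882.80 = 3.0208.
%ΔEPS = DCL × %ΔSales = 3.0208 × +9.5% = +28.7%.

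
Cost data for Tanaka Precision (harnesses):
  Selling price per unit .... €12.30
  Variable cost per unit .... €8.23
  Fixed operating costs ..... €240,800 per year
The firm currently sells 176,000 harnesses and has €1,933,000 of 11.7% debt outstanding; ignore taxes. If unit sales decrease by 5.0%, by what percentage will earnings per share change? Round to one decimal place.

-14.4%

At 176,000 units, contribution = 176,000 × €4.07 = €716,320.00.
Operating income = contribution − fixed costs = €716,320.00 − €240,800 = €475,520.00.
Interest = €226,161.00, so EBIT − I = €249,359.00.
Degree of combined leverage = contribution ÷ (EBIT − I) = €716,320.00 ÷ €249,359.00 = 2.8726.
EPS therefore changes by 2.8726 × (-5.0%) = -14.4%.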